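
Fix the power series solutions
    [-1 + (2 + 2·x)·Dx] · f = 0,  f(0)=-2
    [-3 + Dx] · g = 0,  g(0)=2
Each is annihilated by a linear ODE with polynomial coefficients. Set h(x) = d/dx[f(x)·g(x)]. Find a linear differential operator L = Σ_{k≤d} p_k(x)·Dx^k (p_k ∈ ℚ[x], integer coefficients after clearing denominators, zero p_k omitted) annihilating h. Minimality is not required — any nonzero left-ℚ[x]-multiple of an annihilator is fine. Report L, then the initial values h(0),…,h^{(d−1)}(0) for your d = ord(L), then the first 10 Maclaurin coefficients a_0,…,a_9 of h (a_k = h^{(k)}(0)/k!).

L = (47 + 84·x + 36·x^2) + (-14 - 26·x - 12·x^2)·Dx  (order 1).
h: a_k = -14, -47, -309/4, -667/8, -4277/64, -27189/640, -57333/2560, -51423/5120, -2264319/573440, -1552031/1146880, …
ICs: h(0) = -14.

f: a_k = -2, -1, 1/4, -1/8, 5/64, -7/128, 21/512, -33/1024, 429/16384, -715/32768, …
g: a_k = 2, 6, 9, 9, 27/4, 81/20, 81/40, 243/280, 729/2240, 243/2240, …
h₀=f·g: eliminate ⇒ L₀, order ≤ 1·1.
Derive L from L₀ (diff closure).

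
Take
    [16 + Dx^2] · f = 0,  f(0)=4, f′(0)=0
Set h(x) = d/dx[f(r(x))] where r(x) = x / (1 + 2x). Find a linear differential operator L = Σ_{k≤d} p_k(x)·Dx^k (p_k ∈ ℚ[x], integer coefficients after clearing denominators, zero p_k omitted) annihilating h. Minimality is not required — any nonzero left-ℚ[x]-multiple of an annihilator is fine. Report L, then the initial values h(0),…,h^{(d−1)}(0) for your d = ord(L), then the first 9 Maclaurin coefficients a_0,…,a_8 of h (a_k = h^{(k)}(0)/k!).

f: a_k = 4, 0, -32, 0, 128/3, 0, -1024/45, 0, 2048/315, …
Change of var in L_f (x↦r) gives L₀.
Derive L from L₀ (diff closure).
L = (40 + 96·x + 96·x^2) + (12 + 72·x + 144·x^2 + 96·x^3)·Dx + (1 + 8·x + 24·x^2 + 32·x^3 + 16·x^4)·Dx^2  (order 2).
h: a_k = 0, -64, 384, -4096/3, 10240/3, -78848/15, -14336/5, 19283968/315, -10584064/35, …
ICs: h(0) = 0, h′(0) = -64.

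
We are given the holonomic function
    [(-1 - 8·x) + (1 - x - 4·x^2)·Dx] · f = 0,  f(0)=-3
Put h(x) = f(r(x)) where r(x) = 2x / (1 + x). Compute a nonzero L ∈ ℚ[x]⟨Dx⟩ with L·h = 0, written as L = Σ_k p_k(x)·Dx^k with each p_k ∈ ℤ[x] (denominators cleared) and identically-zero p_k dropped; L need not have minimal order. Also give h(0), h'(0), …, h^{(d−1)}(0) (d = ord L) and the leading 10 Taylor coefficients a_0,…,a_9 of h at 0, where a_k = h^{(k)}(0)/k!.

L = (2 + 34·x) + (-1 - x + 17·x^2 + 17·x^3)·Dx  (order 1).
h: a_k = -3, -6, -54, -102, -918, -1734, -15606, -29478, -265302, -501126, …
ICs: h(0) = -3.

f: a_k = -3, -3, -15, -27, -87, -195, -543, -1323, -3495, -8787, …
L₀ from L_f via x↦r, Dx↦r'^{-1}Dx.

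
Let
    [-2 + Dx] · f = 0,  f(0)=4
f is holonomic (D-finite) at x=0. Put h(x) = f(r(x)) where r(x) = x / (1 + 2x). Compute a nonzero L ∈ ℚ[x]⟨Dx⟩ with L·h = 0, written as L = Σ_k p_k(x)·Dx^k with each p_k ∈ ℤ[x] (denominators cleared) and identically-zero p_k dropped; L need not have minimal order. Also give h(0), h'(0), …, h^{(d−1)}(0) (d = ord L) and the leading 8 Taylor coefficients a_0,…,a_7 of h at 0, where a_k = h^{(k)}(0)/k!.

L = -2 + (1 + 4·x + 4·x^2)·Dx  (order 1).
h: a_k = 4, 8, -8, 16/3, 8/3, -304/15, 2416/45, -34912/315, …
ICs: h(0) = 4.

f: a_k = 4, 8, 8, 16/3, 8/3, 16/15, 16/45, 32/315, …
Change of var in L_f (x↦r) gives L₀.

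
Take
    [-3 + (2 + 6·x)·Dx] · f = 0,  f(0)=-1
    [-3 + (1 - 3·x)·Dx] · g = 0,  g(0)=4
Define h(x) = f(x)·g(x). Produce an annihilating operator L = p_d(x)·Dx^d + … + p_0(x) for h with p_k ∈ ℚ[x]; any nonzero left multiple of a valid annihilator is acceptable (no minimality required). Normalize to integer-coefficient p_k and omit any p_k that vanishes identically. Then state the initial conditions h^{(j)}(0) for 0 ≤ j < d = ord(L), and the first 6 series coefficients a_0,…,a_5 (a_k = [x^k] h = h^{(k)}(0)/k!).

L = (9 + 9·x) + (-2 + 18·x^2)·Dx  (order 1).
h: a_k = -4, -18, -99/2, -621/4, -14499/32, -88695/64, …
ICs: h(0) = -4.

f: a_k = -1, -3/2, 9/8, -27/16, 405/128, -1701/256, …
g: a_k = 4, 12, 36, 108, 324, 972, …
Product ⇒ symmetric product L₀, ord ≤ 1.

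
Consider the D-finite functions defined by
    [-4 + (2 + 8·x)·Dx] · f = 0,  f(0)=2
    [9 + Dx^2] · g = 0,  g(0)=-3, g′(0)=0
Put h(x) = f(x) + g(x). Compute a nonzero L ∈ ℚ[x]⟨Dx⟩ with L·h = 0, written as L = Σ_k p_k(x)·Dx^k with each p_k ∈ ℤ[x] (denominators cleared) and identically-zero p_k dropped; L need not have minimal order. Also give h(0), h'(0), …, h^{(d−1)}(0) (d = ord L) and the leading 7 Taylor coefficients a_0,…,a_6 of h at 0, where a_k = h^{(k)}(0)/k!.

f: a_k = 2, 4, -4, 8, -20, 56, -168, …
g: a_k = -3, 0, 27/2, 0, -81/8, 0, 243/80, …
h₀=f+g: left-lcm gives L₀, ord ≤ 3.
L = (-378 - 1296·x - 2592·x^2) + (45 + 828·x + 3888·x^2 + 5184·x^3)·Dx + (-42 - 144·x - 288·x^2)·Dx^2 + (5 + 92·x + 432·x^2 + 576·x^3)·Dx^3  (order 3).
h: a_k = -1, 4, 19/2, 8, -241/8, 56, -13197/80, …
ICs: h(0) = -1, h′(0) = 4, h′′(0) = 19.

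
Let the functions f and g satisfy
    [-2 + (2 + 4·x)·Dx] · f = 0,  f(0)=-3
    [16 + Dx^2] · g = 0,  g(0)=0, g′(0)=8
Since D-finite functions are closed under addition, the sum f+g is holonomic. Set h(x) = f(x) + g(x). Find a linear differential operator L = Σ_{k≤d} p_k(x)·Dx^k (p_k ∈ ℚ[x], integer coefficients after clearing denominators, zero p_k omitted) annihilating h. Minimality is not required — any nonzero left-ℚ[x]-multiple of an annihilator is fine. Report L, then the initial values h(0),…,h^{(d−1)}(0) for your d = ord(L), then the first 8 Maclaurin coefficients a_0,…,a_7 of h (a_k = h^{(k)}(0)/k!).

f: a_k = -3, -3, 3/2, -3/2, 15/8, -21/8, 63/16, -99/16, …
g: a_k = 0, 8, 0, -64/3, 0, 256/15, 0, -2048/315, …
h₀=f+g: left-lcm gives L₀, ord ≤ 3.
L = (-304 - 1024·x - 1024·x^2) + (240 + 1504·x + 3072·x^2 + 2048·x^3)·Dx + (-19 - 64·x - 64·x^2)·Dx^2 + (15 + 94·x + 192·x^2 + 128·x^3)·Dx^3  (order 3).
h: a_k = -3, 5, 3/2, -137/6, 15/8, 1733/120, 63/16, -63953/5040, …
ICs: h(0) = -3, h′(0) = 5, h′′(0) = 3.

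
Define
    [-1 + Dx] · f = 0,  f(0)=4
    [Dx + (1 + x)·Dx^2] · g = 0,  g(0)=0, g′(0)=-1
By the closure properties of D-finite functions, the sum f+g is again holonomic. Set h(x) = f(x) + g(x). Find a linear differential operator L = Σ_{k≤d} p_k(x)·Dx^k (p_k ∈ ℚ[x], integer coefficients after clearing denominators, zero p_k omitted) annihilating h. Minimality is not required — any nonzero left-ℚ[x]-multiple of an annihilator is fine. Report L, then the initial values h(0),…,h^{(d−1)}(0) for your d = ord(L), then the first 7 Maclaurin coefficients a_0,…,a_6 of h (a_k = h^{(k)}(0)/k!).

L = (-3 - x)·Dx + (1 - 2·x - x^2)·Dx^2 + (2 + 3·x + x^2)·Dx^3  (order 3).
h: a_k = 4, 3, 5/2, 1/3, 5/12, -1/6, 31/180, …
ICs: h(0) = 4, h′(0) = 3, h′′(0) = 5.

f: a_k = 4, 4, 2, 2/3, 1/6, 1/30, 1/180, …
g: a_k = 0, -1, 1/2, -1/3, 1/4, -1/5, 1/6, …
L₀ := lclm(L_f,L_g); ord L₀ ≤ 1+2.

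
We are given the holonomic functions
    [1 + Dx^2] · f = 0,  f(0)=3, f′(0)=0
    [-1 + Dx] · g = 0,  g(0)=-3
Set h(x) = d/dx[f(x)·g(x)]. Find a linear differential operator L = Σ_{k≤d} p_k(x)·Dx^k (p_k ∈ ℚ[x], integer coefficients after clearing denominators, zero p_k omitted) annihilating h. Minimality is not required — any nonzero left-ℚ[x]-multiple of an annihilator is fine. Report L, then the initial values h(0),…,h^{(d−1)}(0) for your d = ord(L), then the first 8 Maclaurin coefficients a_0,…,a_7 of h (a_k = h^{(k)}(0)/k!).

L = 2 - 2·Dx + Dx^2  (order 2).
h: a_k = -9, 0, 9, 6, 3/2, 0, -1/10, -1/35, …
ICs: h(0) = -9, h′(0) = 0.

f: a_k = 3, 0, -3/2, 0, 1/8, 0, -1/240, 0, …
g: a_k = -3, -3, -3/2, -1/2, -1/8, -1/40, -1/240, -1/1680, …
Sym-product of L_f,L_g gives L₀ (≤ ord 2).
Derive L from L₀ (diff closure).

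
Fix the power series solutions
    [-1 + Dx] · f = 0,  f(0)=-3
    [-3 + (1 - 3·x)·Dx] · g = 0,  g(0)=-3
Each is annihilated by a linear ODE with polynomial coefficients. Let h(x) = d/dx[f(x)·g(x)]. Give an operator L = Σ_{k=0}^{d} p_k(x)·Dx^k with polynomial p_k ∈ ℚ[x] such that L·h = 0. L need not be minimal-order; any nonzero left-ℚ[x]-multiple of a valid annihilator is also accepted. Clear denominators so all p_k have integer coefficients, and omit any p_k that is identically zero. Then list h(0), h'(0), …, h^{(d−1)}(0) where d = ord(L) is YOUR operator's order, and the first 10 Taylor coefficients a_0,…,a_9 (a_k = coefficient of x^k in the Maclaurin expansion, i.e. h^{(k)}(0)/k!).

f: a_k = -3, -3, -3/2, -1/2, -1/8, -1/40, -1/240, -1/1680, -1/13440, -1/120960, …
g: a_k = -3, -9, -27, -81, -243, -729, -2187, -6561, -19683, -59049, …
Sym-product of L_f,L_g gives L₀ (≤ ord 1).
h=h₀': d/dx-closure on L₀ ⇒ L.
L = (25 - 24·x + 9·x^2) + (-4 + 15·x - 9·x^2)·Dx  (order 1).
h: a_k = 36, 225, 1017, 8139/2, 15261, 2197587/40, 1538311/8, 369194641/560, 2492063827/1120, 299047659241/40320, …
ICs: h(0) = 36.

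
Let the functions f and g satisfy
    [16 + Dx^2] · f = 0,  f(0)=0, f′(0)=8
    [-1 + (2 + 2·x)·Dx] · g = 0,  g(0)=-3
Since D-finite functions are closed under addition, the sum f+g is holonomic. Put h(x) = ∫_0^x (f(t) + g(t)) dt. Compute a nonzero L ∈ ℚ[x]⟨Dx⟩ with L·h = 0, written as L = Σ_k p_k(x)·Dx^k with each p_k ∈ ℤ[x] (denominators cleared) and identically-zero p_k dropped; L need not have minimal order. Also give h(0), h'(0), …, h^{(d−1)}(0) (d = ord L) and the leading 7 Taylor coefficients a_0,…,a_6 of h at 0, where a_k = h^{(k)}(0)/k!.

f: a_k = 0, 8, 0, -64/3, 0, 256/15, 0, …
g: a_k = -3, -3/2, 3/8, -3/16, 15/128, -21/256, 63/1024, …
Sum ⇒ L₀ = lclm(L_f,L_g) in ℚ(x)⟨Dx⟩.
∫: right-multiply L₀ by Dx.
L = (-1072 - 2048·x - 1024·x^2)·Dx + (2016 + 6112·x + 6144·x^2 + 2048·x^3)·Dx^2 + (-67 - 128·x - 64·x^2)·Dx^3 + (126 + 382·x + 384·x^2 + 128·x^3)·Dx^4  (order 4).
h: a_k = 0, -3, 13/4, 1/8, -1033/192, 3/128, 65221/23040, …
ICs: h(0) = 0, h′(0) = -3, h′′(0) = 13/2, h′′′(0) = 3/4.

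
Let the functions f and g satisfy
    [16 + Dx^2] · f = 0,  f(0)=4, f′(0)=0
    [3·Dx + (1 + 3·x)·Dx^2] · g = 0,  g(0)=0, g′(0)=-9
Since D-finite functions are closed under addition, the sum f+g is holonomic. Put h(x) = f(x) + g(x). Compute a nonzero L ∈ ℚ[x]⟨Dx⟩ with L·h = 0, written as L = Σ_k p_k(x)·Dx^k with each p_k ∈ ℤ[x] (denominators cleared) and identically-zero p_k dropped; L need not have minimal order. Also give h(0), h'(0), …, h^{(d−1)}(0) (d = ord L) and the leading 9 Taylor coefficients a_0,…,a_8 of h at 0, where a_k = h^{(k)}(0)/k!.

L = (1680 + 2304·x + 3456·x^2)·Dx + (272 + 1584·x + 3456·x^2 + 3456·x^3)·Dx^2 + (105 + 144·x + 216·x^2)·Dx^3 + (17 + 99·x + 216·x^2 + 216·x^3)·Dx^4  (order 4).
h: a_k = 4, -9, -37/2, -27, 1241/12, -729/5, 30757/90, -6561/7, 6216529/2520, …
ICs: h(0) = 4, h′(0) = -9, h′′(0) = -37, h′′′(0) = -162.

f: a_k = 4, 0, -32, 0, 128/3, 0, -1024/45, 0, 2048/315, …
g: a_k = 0, -9, 27/2, -27, 243/4, -729/5, 729/2, -6561/7, 19683/8, …
L₀ := lclm(L_f,L_g); ord L₀ ≤ 2+2.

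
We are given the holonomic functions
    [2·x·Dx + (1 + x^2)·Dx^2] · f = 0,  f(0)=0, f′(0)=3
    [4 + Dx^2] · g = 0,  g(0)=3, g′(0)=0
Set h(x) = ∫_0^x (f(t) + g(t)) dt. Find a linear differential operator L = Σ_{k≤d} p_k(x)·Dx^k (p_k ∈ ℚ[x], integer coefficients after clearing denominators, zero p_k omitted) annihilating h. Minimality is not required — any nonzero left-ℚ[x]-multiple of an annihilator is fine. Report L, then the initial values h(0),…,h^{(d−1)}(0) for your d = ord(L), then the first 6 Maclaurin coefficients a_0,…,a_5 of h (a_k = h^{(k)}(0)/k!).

f: a_k = 0, 3, 0, -1, 0, 3/5, …
g: a_k = 3, 0, -6, 0, 2, 0, …
f+g: L₀ = lclm(L_f,L_g), ord ≤ 2+2.
∫: right-multiply L₀ by Dx.
L = (-32·x + 80·x^3 + 16·x^5)·Dx^2 + (4 + 32·x^2 + 36·x^4 + 8·x^6)·Dx^3 + (-8·x + 20·x^3 + 4·x^5)·Dx^4 + (1 + 8·x^2 + 9·x^4 + 2·x^6)·Dx^5  (order 5).
h: a_k = 0, 3, 3/2, -2, -1/4, 2/5, …
ICs: h(0) = 0, h′(0) = 3, h′′(0) = 3, h′′′(0) = -12, h′′′′(0) = -6.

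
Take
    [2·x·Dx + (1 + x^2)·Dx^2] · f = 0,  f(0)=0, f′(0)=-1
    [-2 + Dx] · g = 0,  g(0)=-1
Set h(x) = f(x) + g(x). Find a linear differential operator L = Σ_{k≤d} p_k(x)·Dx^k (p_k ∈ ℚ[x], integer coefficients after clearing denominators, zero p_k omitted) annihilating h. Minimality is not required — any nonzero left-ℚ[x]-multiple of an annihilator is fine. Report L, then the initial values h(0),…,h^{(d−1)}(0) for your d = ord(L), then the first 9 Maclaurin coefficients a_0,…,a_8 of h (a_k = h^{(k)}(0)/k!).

L = (2 - 4·x - 6·x^2 - 4·x^3)·Dx + (-3 - x^2 - 2·x^4)·Dx^2 + (1 + x + 2·x^2 + x^3 + x^4)·Dx^3  (order 3).
h: a_k = -1, -3, -2, -1, -2/3, -7/15, -4/45, 37/315, -2/315, …
ICs: h(0) = -1, h′(0) = -3, h′′(0) = -4.

f: a_k = 0, -1, 0, 1/3, 0, -1/5, 0, 1/7, 0, …
g: a_k = -1, -2, -2, -4/3, -2/3, -4/15, -4/45, -8/315, -2/315, …
Sum ⇒ L₀ = lclm(L_f,L_g) in ℚ(x)⟨Dx⟩.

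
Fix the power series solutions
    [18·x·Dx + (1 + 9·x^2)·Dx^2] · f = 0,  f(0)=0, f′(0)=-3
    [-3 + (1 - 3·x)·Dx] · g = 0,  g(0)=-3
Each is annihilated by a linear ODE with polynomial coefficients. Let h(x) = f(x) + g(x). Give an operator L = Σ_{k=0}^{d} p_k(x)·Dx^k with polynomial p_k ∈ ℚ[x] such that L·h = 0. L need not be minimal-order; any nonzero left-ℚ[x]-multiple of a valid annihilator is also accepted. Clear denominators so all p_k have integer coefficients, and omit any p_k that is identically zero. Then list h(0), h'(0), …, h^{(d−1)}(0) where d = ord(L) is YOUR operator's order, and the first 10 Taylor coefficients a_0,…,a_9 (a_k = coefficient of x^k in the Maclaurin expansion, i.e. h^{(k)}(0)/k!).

L = (18 - 216·x - 486·x^2)·Dx + (-12 + 18·x - 108·x^2 - 486·x^3)·Dx^2 + (1 - 81·x^4)·Dx^3  (order 3).
h: a_k = -3, -12, -27, -72, -243, -3888/5, -2187, -43740/7, -19683, -61236, …
ICs: h(0) = -3, h′(0) = -12, h′′(0) = -54.

f: a_k = 0, -3, 0, 9, 0, -243/5, 0, 2187/7, 0, -2187, …
g: a_k = -3, -9, -27, -81, -243, -729, -2187, -6561, -19683, -59049, …
f+g: L₀ = lclm(L_f,L_g), ord ≤ 2+1.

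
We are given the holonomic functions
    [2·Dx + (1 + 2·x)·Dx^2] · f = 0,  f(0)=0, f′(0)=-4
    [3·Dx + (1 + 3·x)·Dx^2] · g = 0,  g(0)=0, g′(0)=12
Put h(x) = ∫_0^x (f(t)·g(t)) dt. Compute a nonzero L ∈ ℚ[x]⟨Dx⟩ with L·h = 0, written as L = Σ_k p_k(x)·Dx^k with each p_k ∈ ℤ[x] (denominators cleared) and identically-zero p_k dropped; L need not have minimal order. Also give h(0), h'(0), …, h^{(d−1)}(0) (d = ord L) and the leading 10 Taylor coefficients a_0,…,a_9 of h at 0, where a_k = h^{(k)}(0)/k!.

f: a_k = 0, -4, 4, -16/3, 8, -64/5, 64/3, -256/7, 64, -1024/9, …
g: a_k = 0, 12, -18, 36, -81, 972/5, -486, 8748/7, -6561/2, 8748, …
f·g: L₀ = L_f ⊗_s L_g, ord ≤ 2·2.
∫: right-multiply L₀ by Dx.
L = (156 + 720·x + 864·x^2)·Dx^2 + (310 + 2244·x + 5400·x^2 + 4320·x^3)·Dx^3 + (88 + 860·x + 3132·x^2 + 5040·x^3 + 3024·x^4)·Dx^4 + (5 + 62·x + 305·x^2 + 744·x^3 + 900·x^4 + 432·x^5)·Dx^5  (order 5).
h: a_k = 0, 0, 0, -16, 30, -56, 110, -7956/35, 491, -38544/35, …
ICs: h(0) = 0, h′(0) = 0, h′′(0) = 0, h′′′(0) = -96, h′′′′(0) = 720.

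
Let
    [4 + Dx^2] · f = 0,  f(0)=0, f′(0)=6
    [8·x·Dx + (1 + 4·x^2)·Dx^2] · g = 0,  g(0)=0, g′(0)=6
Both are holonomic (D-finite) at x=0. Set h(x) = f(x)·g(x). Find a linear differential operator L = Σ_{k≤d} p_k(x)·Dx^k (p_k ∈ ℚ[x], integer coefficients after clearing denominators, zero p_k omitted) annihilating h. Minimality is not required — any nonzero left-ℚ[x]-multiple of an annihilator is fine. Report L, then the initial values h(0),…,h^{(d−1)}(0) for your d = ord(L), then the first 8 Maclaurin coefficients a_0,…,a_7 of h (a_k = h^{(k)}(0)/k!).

L = (80 + 832·x^2 + 1408·x^4 + 2048·x^6 + 2048·x^8) + (96·x + 640·x^3 + 1536·x^5 + 2048·x^7)·Dx + (24 + 256·x^2 + 576·x^4 + 1024·x^6 + 1024·x^8)·Dx^2 + (24·x + 160·x^3 + 384·x^5 + 512·x^7)·Dx^3 + (1 + 12·x^2 + 56·x^4 + 128·x^6 + 128·x^8)·Dx^4  (order 4).
h: a_k = 0, 0, 36, 0, -72, 0, 152, 0, …
ICs: h(0) = 0, h′(0) = 0, h′′(0) = 72, h′′′(0) = 0.

f: a_k = 0, 6, 0, -4, 0, 4/5, 0, -8/105, …
g: a_k = 0, 6, 0, -8, 0, 96/5, 0, -384/7, …
Product ⇒ symmetric product L₀, ord ≤ 4.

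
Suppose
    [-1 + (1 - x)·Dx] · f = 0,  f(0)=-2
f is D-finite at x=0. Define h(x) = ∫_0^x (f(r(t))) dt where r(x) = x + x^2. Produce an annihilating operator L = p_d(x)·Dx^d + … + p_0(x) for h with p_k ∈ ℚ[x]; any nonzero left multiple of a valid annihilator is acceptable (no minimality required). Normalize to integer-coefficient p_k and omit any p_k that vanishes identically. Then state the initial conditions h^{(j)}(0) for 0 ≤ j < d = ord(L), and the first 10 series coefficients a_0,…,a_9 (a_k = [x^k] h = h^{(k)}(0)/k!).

f: a_k = -2, -2, -2, -2, -2, -2, -2, -2, -2, -2, …
Substitute x→r, Dx→(1/r')Dx; clear ⇒ L₀.
h=∫₀ˣh₀: take L = L₀·Dx.
L = (1 + 2·x)·Dx + (-1 + x + x^2)·Dx^2  (order 2).
h: a_k = 0, -2, -1, -4/3, -3/2, -2, -8/3, -26/7, -21/4, -68/9, …
ICs: h(0) = 0, h′(0) = -2.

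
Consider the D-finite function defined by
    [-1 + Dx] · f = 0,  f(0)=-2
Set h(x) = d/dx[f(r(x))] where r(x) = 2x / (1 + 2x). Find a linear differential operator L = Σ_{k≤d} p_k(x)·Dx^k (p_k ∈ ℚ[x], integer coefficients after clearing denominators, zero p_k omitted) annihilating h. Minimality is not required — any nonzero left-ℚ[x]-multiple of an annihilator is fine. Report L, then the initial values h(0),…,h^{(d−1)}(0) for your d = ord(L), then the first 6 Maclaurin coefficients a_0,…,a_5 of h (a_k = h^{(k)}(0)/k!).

L = (-2 - 8·x) + (-1 - 4·x - 4·x^2)·Dx  (order 1).
h: a_k = -4, 8, -8, -16/3, 152/3, -2416/15, …
ICs: h(0) = -4.

f: a_k = -2, -2, -1, -1/3, -1/12, -1/60, …
h₀=f(r): pull back L_f along r ⇒ L₀.
Differentiate: ansatz ord ≤ ord L₀ ⇒ L.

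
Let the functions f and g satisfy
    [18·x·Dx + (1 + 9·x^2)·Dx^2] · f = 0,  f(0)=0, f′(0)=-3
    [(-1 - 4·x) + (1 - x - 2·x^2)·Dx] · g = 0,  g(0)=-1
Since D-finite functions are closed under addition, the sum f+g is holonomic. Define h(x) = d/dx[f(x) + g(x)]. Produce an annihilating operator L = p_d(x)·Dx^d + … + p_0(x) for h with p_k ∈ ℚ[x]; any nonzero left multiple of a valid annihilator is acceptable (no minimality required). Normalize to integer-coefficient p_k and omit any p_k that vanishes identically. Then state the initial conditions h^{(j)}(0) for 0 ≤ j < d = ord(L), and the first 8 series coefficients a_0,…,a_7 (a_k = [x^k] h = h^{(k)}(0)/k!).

L = (18 - 72·x - 918·x^2 - 1872·x^3 - 4608·x^4 - 1296·x^6) + (-8 - 30·x - 278·x^3 - 1788·x^4 - 3216·x^5 - 324·x^6 - 1296·x^7)·Dx + (1 + 4·x + 24·x^2 + 4·x^3 + 103·x^4 - 300·x^5 - 312·x^6 - 108·x^7 - 216·x^8)·Dx^2  (order 2).
h: a_k = -4, -6, 12, -44, -348, -258, 1592, -1368, …
ICs: h(0) = -4, h′(0) = -6.

f: a_k = 0, -3, 0, 9, 0, -243/5, 0, 2187/7, …
g: a_k = -1, -1, -3, -5, -11, -21, -43, -85, …
Weyl lclm of L_f,L_g ⇒ L₀ (ord ≤ 3).
Differentiate: ansatz ord ≤ ord L₀ ⇒ L.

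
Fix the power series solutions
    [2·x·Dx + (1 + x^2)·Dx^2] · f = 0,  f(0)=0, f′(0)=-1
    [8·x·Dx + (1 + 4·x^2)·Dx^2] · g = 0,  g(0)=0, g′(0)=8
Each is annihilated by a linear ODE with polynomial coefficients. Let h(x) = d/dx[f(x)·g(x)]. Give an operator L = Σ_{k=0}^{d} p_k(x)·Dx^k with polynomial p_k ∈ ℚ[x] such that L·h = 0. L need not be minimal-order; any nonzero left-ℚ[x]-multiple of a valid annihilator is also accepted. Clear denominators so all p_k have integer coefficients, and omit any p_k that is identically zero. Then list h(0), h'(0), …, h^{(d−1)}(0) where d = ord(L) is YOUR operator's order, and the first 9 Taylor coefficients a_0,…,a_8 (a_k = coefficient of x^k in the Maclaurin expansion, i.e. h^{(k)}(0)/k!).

f: a_k = 0, -1, 0, 1/3, 0, -1/5, 0, 1/7, 0, …
g: a_k = 0, 8, 0, -32/3, 0, 128/5, 0, -512/7, 0, …
Product ⇒ symmetric product L₀, ord ≤ 4.
h=h₀': d/dx-closure on L₀ ⇒ L.
L = (-96·x - 800·x^3 - 1024·x^5 + 640·x^7 + 1536·x^9) + (-20 - 412·x^2 - 1440·x^4 - 896·x^6 + 2240·x^8 + 2304·x^10)·Dx + (-40·x - 280·x^3 - 480·x^5 + 272·x^7 + 1280·x^9 + 768·x^11)·Dx^2 + (-1 - 10·x^2 - 29·x^4 + 116·x^8 + 160·x^10 + 64·x^12)·Dx^3  (order 3).
h: a_k = 0, -16, 0, 160/3, 0, -2768/15, 0, 14272/21, 0, …
ICs: h(0) = 0, h′(0) = -16, h′′(0) = 0.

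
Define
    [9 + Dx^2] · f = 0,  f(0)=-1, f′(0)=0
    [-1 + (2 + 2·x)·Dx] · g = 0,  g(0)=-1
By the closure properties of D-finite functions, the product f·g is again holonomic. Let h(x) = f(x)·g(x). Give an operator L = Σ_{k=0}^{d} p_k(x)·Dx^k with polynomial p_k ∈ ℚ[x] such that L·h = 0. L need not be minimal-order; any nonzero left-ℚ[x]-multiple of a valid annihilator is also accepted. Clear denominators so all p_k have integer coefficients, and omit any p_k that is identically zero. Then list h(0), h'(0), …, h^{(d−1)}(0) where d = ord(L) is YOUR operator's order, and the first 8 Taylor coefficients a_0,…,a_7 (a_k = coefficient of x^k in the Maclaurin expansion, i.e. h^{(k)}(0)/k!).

f: a_k = -1, 0, 9/2, 0, -27/8, 0, 81/80, 0, …
g: a_k = -1, -1/2, 1/8, -1/16, 5/128, -7/256, 21/1024, -33/2048, …
f·g: L₀ = L_f ⊗_s L_g, ord ≤ 2·1.
L = (39 + 72·x + 36·x^2) + (-4 - 4·x)·Dx + (4 + 8·x + 4·x^2)·Dx^2  (order 2).
h: a_k = 1, 1/2, -37/8, -35/16, 499/128, 367/256, -6549/5120, -4119/10240, …
ICs: h(0) = 1, h′(0) = 1/2.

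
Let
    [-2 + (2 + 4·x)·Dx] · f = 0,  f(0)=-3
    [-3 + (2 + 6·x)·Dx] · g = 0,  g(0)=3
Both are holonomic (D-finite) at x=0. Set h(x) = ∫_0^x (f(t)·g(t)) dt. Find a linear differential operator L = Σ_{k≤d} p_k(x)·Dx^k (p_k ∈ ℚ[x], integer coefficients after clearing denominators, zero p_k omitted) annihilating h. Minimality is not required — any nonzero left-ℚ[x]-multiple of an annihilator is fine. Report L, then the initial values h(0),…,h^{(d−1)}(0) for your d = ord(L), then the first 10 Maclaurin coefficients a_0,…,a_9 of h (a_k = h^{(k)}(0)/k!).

f: a_k = -3, -3, 3/2, -3/2, 15/8, -21/8, 63/16, -99/16, 1287/128, -2145/128, …
g: a_k = 3, 9/2, -27/8, 81/16, -1215/128, 5103/256, -45927/1024, 216513/2048, -8444007/32768, 42220035/65536, …
f·g: L₀ = L_f ⊗_s L_g, ord ≤ 1·1.
h=∫₀ˣh₀: take L = L₀·Dx.
L = (-5 - 12·x)·Dx + (2 + 10·x + 12·x^2)·Dx^2  (order 2).
h: a_k = 0, -9, -45/4, 3/8, -45/64, 909/640, -1545/512, 47709/7168, -247725/16384, 1153005/32768, …
ICs: h(0) = 0, h′(0) = -9.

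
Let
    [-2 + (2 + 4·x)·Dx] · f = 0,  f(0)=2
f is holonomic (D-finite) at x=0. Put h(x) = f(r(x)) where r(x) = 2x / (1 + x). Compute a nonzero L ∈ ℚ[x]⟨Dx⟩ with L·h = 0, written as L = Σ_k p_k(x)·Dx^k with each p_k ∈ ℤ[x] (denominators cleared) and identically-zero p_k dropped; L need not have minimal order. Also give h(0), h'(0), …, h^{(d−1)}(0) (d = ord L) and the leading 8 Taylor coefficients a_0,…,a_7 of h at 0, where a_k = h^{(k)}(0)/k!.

L = -2 + (1 + 6·x + 5·x^2)·Dx  (order 1).
h: a_k = 2, 4, -8, 20, -60, 204, -752, 2924, …
ICs: h(0) = 2.

f: a_k = 2, 2, -1, 1, -5/4, 7/4, -21/8, 33/8, …
Substitute x→r, Dx→(1/r')Dx; clear ⇒ L₀.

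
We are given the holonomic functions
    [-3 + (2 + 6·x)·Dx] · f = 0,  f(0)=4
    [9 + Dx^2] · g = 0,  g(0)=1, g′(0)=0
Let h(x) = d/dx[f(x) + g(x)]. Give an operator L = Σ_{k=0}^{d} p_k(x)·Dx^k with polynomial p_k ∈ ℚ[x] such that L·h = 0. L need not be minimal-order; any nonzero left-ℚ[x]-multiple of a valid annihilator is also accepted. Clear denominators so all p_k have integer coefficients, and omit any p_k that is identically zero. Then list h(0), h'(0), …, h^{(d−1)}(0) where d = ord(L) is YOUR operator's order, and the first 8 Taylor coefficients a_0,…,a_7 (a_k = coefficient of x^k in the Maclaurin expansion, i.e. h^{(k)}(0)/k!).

f: a_k = 4, 6, -9/2, 27/4, -405/32, 1701/64, -15309/256, 72171/512, …
g: a_k = 1, 0, -9/2, 0, 27/8, 0, -81/80, 0, …
L₀ := lclm(L_f,L_g); ord L₀ ≤ 1+2.
Differentiate: ansatz ord ≤ ord L₀ ⇒ L.
L = (-513 - 648·x - 972·x^2) + (-126 - 810·x - 1944·x^2 - 1944·x^3)·Dx + (-57 - 72·x - 108·x^2)·Dx^2 + (-14 - 90·x - 216·x^2 - 216·x^3)·Dx^3  (order 3).
h: a_k = 6, -18, 81/4, -297/8, 8505/64, -233523/640, 505197/512, -98466759/35840, …
ICs: h(0) = 6, h′(0) = -18, h′′(0) = 81/2.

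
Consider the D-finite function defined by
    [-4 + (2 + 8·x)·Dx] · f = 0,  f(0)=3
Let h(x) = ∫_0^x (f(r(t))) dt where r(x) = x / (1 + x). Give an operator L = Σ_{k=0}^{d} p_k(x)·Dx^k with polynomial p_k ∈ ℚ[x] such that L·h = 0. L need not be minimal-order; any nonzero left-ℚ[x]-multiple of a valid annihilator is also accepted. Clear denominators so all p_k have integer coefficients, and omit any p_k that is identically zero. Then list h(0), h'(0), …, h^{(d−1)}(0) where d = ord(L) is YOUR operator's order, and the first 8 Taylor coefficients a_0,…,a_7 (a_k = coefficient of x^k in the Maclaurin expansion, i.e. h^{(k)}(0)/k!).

f: a_k = 3, 6, -6, 12, -30, 84, -252, 792, …
Change of var in L_f (x↦r) gives L₀.
∫: right-multiply L₀ by Dx.
L = -2·Dx + (1 + 6·x + 5·x^2)·Dx^2  (order 2).
h: a_k = 0, 3, 3, -4, 15/2, -18, 51, -1128/7, …
ICs: h(0) = 0, h′(0) = 3.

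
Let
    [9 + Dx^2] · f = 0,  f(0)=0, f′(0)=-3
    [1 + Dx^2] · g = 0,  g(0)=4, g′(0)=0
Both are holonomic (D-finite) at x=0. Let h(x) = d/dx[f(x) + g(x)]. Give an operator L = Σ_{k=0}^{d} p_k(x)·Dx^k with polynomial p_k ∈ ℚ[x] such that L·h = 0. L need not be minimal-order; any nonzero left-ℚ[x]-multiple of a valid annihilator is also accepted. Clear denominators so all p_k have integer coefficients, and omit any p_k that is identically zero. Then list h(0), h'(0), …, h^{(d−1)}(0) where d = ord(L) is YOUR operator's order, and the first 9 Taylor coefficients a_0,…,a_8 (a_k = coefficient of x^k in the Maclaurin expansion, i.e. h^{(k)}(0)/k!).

f: a_k = 0, -3, 0, 9/2, 0, -81/40, 0, 243/560, 0, …
g: a_k = 4, 0, -2, 0, 1/6, 0, -1/180, 0, 1/10080, …
h₀=f+g: left-lcm gives L₀, ord ≤ 4.
h=h₀': d/dx-closure on L₀ ⇒ L.
L = 9 + 10·Dx^2 + Dx^4  (order 4).
h: a_k = -3, -4, 27/2, 2/3, -81/8, -1/30, 243/80, 1/1260, -2187/4480, …
ICs: h(0) = -3, h′(0) = -4, h′′(0) = 27, h′′′(0) = 4.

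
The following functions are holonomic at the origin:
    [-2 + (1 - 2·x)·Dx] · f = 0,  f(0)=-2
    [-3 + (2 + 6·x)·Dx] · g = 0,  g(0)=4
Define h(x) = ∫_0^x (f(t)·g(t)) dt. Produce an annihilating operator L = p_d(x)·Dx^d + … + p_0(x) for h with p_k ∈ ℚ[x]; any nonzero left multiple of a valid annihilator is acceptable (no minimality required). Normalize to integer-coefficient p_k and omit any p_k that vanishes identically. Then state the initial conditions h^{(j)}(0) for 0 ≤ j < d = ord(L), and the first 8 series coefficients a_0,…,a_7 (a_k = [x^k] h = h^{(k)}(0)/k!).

L = (7 + 6·x)·Dx + (-2 - 2·x + 12·x^2)·Dx^2  (order 2).
h: a_k = 0, -8, -14, -47/3, -215/8, -607/16, -13841/192, -95419/896, …
ICs: h(0) = 0, h′(0) = -8.

f: a_k = -2, -4, -8, -16, -32, -64, -128, -256, …
g: a_k = 4, 6, -9/2, 27/4, -405/32, 1701/64, -15309/256, 72171/512, …
f·g: L₀ = L_f ⊗_s L_g, ord ≤ 1·1.
h=∫₀ˣh₀: take L = L₀·Dx.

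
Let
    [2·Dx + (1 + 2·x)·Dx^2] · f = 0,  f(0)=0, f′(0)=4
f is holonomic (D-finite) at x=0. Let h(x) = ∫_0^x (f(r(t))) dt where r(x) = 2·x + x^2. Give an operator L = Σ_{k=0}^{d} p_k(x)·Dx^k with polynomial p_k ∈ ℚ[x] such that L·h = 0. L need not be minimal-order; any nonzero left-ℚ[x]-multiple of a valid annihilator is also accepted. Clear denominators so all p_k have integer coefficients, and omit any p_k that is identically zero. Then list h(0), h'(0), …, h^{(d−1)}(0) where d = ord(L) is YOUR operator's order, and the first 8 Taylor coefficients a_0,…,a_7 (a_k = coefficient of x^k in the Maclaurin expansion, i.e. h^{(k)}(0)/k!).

f: a_k = 0, 4, -4, 16/3, -8, 64/5, -64/3, 256/7, …
Change of var in L_f (x↦r) gives L₀.
Integrate: L := L₀·Dx.
L = (3 + 4·x + 2·x^2)·Dx^2 + (1 + 5·x + 6·x^2 + 2·x^3)·Dx^3  (order 3).
h: a_k = 0, 0, 4, -4, 20/3, -68/5, 464/15, -528/7, …
ICs: h(0) = 0, h′(0) = 0, h′′(0) = 8.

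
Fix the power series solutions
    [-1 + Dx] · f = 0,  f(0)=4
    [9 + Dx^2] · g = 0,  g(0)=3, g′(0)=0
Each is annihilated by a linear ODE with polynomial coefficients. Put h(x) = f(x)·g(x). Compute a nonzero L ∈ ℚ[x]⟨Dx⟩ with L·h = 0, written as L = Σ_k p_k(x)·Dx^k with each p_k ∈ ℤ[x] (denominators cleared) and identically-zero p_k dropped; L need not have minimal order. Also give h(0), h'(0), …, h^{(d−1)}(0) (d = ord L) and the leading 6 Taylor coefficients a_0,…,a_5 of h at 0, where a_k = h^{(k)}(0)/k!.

L = 10 - 2·Dx + Dx^2  (order 2).
h: a_k = 12, 12, -48, -52, 14, 158/5, …
ICs: h(0) = 12, h′(0) = 12.

f: a_k = 4, 4, 2, 2/3, 1/6, 1/30, …
g: a_k = 3, 0, -27/2, 0, 81/8, 0, …
Product ⇒ symmetric product L₀, ord ≤ 2.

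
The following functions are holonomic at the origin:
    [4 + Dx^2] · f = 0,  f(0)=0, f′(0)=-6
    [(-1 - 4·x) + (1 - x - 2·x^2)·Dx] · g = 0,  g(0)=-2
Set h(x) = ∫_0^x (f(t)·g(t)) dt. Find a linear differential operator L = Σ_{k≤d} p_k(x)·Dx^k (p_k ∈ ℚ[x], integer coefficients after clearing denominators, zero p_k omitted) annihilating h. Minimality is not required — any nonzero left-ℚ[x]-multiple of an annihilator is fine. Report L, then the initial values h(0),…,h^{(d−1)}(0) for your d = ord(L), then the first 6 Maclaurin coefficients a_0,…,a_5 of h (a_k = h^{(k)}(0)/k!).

L = (4·x + 8·x^2)·Dx + (2 + 8·x)·Dx^2 + (-1 + x + 2·x^2)·Dx^3  (order 3).
h: a_k = 0, 0, 6, 4, 7, 52/5, …
ICs: h(0) = 0, h′(0) = 0, h′′(0) = 12.

f: a_k = 0, -6, 0, 4, 0, -4/5, …
g: a_k = -2, -2, -6, -10, -22, -42, …
Product ⇒ symmetric product L₀, ord ≤ 2.
Integrate: L := L₀·Dx.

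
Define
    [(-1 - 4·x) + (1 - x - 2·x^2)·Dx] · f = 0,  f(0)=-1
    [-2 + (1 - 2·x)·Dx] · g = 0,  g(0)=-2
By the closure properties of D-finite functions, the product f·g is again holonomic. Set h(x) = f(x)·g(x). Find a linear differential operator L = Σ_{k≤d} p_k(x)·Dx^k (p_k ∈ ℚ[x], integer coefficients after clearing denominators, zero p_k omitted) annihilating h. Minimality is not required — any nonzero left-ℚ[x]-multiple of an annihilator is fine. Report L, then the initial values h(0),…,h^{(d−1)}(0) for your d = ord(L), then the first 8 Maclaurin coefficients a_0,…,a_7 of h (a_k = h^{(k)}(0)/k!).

L = (3 + 6·x) + (-1 + x + 2·x^2)·Dx  (order 1).
h: a_k = 2, 6, 18, 46, 114, 270, 626, 1422, …
ICs: h(0) = 2.

f: a_k = -1, -1, -3, -5, -11, -21, -43, -85, …
g: a_k = -2, -4, -8, -16, -32, -64, -128, -256, …
h₀=f·g: eliminate ⇒ L₀, order ≤ 1·1.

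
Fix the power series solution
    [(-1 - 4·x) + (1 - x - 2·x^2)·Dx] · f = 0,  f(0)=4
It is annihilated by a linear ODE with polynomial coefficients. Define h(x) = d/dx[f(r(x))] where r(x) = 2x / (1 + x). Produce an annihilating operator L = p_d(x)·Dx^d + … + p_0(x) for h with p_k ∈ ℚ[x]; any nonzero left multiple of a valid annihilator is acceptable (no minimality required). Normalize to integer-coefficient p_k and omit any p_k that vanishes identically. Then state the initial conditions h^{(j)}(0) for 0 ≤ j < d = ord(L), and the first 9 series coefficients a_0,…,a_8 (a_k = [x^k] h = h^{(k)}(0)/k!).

f: a_k = 4, 4, 12, 20, 44, 84, 172, 340, 684, …
f∘r: x↦r, Dx↦Dx/r' in L_f ⇒ L₀.
Derive L from L₀ (diff closure).
L = (10 + 54·x + 270·x^2 + 162·x^3) + (-1 - 10·x + 90·x^3 + 81·x^4)·Dx  (order 1).
h: a_k = 8, 80, 216, 1440, 3240, 19440, 40824, 233280, 472392, …
ICs: h(0) = 8.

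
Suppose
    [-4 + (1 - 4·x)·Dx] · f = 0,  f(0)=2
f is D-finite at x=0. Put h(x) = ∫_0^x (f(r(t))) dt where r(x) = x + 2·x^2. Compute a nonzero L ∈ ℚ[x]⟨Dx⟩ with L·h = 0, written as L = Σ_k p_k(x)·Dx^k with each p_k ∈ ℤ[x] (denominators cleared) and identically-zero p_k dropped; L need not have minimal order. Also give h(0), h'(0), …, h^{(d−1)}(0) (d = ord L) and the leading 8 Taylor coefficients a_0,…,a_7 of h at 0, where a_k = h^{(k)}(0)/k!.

L = (4 + 16·x)·Dx + (-1 + 4·x + 8·x^2)·Dx^2  (order 2).
h: a_k = 0, 2, 4, 16, 64, 1408/5, 1280, 41984/7, …
ICs: h(0) = 0, h′(0) = 2.

f: a_k = 2, 8, 32, 128, 512, 2048, 8192, 32768, …
h₀=f(r): pull back L_f along r ⇒ L₀.
Integrate: L := L₀·Dx.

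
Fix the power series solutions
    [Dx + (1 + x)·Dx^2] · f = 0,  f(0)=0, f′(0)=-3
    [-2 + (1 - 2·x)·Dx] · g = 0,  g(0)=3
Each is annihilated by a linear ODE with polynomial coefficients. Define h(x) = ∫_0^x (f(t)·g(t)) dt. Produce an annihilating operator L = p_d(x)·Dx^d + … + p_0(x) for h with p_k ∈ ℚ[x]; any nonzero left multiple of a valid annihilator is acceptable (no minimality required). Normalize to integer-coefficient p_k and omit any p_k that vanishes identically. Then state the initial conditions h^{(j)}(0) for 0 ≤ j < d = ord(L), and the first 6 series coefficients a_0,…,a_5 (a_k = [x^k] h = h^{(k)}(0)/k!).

L = 2·Dx + (3 + 6·x)·Dx^2 + (-1 + x + 2·x^2)·Dx^3  (order 3).
h: a_k = 0, 0, -9/2, -9/2, -15/2, -231/20, …
ICs: h(0) = 0, h′(0) = 0, h′′(0) = -9.

f: a_k = 0, -3, 3/2, -1, 3/4, -3/5, …
g: a_k = 3, 6, 12, 24, 48, 96, …
Product ⇒ symmetric product L₀, ord ≤ 2.
∫: right-multiply L₀ by Dx.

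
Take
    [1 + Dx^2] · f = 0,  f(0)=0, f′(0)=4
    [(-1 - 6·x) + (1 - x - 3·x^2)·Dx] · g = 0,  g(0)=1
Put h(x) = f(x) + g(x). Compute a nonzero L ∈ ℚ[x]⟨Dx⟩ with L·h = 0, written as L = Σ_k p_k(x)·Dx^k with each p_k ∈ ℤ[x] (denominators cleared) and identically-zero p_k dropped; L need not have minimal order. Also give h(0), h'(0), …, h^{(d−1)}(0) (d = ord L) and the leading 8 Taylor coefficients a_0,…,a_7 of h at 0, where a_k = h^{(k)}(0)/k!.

L = (-43 - 292·x - 307·x^2 - 624·x^3 - 45·x^4 - 54·x^5) + (9 + 7·x + 6·x^2 - 91·x^3 - 144·x^4 - 27·x^5 - 27·x^6)·Dx + (-43 - 292·x - 307·x^2 - 624·x^3 - 45·x^4 - 54·x^5)·Dx^2 + (9 + 7·x + 6·x^2 - 91·x^3 - 144·x^4 - 27·x^5 - 27·x^6)·Dx^3  (order 3).
h: a_k = 1, 5, 4, 19/3, 19, 1201/30, 97, 273419/1260, …
ICs: h(0) = 1, h′(0) = 5, h′′(0) = 8.

f: a_k = 0, 4, 0, -2/3, 0, 1/30, 0, -1/1260, …
g: a_k = 1, 1, 4, 7, 19, 40, 97, 217, …
f+g: L₀ = lclm(L_f,L_g), ord ≤ 2+1.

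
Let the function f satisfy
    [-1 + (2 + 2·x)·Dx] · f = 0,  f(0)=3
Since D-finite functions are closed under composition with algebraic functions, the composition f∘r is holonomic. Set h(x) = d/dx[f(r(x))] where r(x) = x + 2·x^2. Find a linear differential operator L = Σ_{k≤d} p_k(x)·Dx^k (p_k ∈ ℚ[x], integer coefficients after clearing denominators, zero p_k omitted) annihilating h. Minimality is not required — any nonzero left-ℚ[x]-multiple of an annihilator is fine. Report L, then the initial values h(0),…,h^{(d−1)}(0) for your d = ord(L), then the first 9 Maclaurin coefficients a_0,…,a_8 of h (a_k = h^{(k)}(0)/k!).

L = 7 + (-2 - 10·x - 12·x^2 - 16·x^3)·Dx  (order 1).
h: a_k = 3/2, 21/4, -63/16, -63/32, 1785/256, -1701/512, -16611/2048, 53529/4096, 108297/65536, …
ICs: h(0) = 3/2.

f: a_k = 3, 3/2, -3/8, 3/16, -15/128, 21/256, -63/1024, 99/2048, -1287/32768, …
f∘r: x↦r, Dx↦Dx/r' in L_f ⇒ L₀.
Differentiate: ansatz ord ≤ ord L₀ ⇒ L.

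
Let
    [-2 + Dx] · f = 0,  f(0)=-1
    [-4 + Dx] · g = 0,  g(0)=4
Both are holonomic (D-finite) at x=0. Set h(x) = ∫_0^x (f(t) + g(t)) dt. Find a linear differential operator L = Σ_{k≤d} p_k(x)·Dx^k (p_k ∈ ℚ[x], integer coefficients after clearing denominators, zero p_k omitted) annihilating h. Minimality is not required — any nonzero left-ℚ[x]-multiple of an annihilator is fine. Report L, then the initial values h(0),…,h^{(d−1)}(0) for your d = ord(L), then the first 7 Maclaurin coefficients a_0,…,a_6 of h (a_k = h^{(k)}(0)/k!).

f: a_k = -1, -2, -2, -4/3, -2/3, -4/15, -4/45, …
g: a_k = 4, 16, 32, 128/3, 128/3, 512/15, 1024/45, …
Weyl lclm of L_f,L_g ⇒ L₀ (ord ≤ 2).
h=∫h₀ ⇒ L = L₀·Dx.
L = 8·Dx - 6·Dx^2 + Dx^3  (order 3).
h: a_k = 0, 3, 7, 10, 31/3, 42/5, 254/45, …
ICs: h(0) = 0, h′(0) = 3, h′′(0) = 14.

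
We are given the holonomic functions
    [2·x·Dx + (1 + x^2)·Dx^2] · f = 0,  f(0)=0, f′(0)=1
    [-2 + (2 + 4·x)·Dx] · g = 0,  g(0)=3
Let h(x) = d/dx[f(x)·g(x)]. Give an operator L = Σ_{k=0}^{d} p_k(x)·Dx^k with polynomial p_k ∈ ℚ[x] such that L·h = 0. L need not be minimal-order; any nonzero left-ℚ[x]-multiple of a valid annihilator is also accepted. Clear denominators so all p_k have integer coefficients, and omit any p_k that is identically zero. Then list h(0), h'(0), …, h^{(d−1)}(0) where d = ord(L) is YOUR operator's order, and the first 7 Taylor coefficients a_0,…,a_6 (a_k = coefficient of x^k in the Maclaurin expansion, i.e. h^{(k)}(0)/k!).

L = (-1 + 20·x + 20·x^2 - 12·x^3 - 3·x^4) + (8 + 30·x + 54·x^2 + 34·x^3 - 42·x^4 - 12·x^5)·Dx + (3 + 10·x + 6·x^2 - 2·x^3 - x^4 - 12·x^5 - 4·x^6)·Dx^2  (order 2).
h: a_k = 3, 6, -15/2, 2, -31/8, 327/20, -2263/80, …
ICs: h(0) = 3, h′(0) = 6.

f: a_k = 0, 1, 0, -1/3, 0, 1/5, 0, …
g: a_k = 3, 3, -3/2, 3/2, -15/8, 21/8, -63/16, …
h₀=f·g: eliminate ⇒ L₀, order ≤ 2·1.
Differentiate: ansatz ord ≤ ord L₀ ⇒ L.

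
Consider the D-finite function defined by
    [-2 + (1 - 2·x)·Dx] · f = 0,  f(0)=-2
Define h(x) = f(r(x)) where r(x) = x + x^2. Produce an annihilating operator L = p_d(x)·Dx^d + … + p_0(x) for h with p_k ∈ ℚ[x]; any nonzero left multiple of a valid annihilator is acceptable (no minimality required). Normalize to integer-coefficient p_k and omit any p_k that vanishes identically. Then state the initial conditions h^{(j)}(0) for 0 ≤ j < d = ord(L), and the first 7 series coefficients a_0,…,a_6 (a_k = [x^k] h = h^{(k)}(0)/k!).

L = (2 + 4·x) + (-1 + 2·x + 2·x^2)·Dx  (order 1).
h: a_k = -2, -4, -12, -32, -88, -240, -656, …
ICs: h(0) = -2.

f: a_k = -2, -4, -8, -16, -32, -64, -128, …
f∘r: x↦r, Dx↦Dx/r' in L_f ⇒ L₀.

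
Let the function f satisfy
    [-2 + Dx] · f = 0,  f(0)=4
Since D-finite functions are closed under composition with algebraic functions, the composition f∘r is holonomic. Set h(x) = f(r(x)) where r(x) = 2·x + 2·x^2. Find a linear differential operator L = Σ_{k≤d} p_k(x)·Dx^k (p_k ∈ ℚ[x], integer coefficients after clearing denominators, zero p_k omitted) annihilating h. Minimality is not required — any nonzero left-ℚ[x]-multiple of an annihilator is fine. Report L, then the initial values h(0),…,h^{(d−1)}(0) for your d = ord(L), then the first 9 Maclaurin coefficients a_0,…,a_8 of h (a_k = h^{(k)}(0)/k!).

L = (-4 - 8·x) + Dx  (order 1).
h: a_k = 4, 16, 48, 320/3, 608/3, 1664/5, 22144/45, 208384/315, 5760/7, …
ICs: h(0) = 4.

f: a_k = 4, 8, 8, 16/3, 8/3, 16/15, 16/45, 32/315, 8/315, …
h₀=f(r): pull back L_f along r ⇒ L₀.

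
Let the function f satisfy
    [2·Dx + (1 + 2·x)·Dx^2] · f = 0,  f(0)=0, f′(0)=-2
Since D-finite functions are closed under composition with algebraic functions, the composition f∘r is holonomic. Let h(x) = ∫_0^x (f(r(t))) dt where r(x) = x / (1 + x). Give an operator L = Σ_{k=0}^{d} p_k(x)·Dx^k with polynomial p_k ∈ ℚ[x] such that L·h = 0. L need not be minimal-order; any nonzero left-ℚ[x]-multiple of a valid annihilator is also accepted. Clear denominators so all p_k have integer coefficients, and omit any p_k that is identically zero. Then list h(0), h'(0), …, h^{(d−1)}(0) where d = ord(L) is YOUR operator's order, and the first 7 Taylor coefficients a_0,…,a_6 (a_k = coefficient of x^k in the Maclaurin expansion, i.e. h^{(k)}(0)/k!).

L = (4 + 6·x)·Dx^2 + (1 + 4·x + 3·x^2)·Dx^3  (order 3).
h: a_k = 0, 0, -1, 4/3, -13/6, 4, -121/15, …
ICs: h(0) = 0, h′(0) = 0, h′′(0) = -2.

f: a_k = 0, -2, 2, -8/3, 4, -32/5, 32/3, …
Change of var in L_f (x↦r) gives L₀.
h=∫h₀ ⇒ L = L₀·Dx.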